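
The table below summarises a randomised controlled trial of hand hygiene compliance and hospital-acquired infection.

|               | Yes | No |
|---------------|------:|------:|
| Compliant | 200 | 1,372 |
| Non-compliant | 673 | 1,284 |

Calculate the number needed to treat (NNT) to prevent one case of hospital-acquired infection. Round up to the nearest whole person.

Risk in treated group = 200/1572 = 0.12723; risk in control = 673/1957 = 0.34389.
Absolute risk reduction = 0.34389 − 0.12723 = 0.21667
NNT = 1 / ARR = 1 / 0.21667 = 4.615 → round up → 5

5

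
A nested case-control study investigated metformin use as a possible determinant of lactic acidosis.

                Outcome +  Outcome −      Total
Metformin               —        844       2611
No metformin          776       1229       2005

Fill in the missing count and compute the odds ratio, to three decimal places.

The missing cell is in the exposed row: 2611 − 844 = 1767.
So a = 1767, b = 844, c = 776, d = 1229.
OR = (a·d)/(b·c) = (1767 × 1229) / (844 × 776) = 2171643 / 654944 = 3.31577

3.316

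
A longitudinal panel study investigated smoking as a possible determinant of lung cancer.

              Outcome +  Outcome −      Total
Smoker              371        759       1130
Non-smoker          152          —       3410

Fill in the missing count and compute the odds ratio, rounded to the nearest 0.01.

The missing cell is in the unexposed row: 3410 − 152 = 3258.
So a = 371, b = 759, c = 152, d = 3258.
OR = (a·d)/(b·c) = (371 × 3258) / (759 × 152) = 1208718 / 115368 = 10.47706

10.48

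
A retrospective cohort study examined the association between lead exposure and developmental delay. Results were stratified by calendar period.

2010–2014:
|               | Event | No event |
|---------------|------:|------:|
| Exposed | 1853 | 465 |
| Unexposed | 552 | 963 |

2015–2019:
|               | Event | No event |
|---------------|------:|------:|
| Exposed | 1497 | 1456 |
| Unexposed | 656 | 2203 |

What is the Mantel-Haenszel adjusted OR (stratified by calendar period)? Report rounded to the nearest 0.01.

OR_MH = Σ(aᵢdᵢ/nᵢ) / Σ(bᵢcᵢ/nᵢ), where nᵢ is the stratum total.
Stratum 1 (2010–2014): n = 3833; a·d/n = 1853·963/3833 = 465.5463; b·c/n = 465·552/3833 = 66.9658
Stratum 2 (2015–2019): n = 5812; a·d/n = 1497·2203/5812 = 567.4279; b·c/n = 1456·656/5812 = 164.3386
OR_MH = (465.5463 + 567.4279) / (66.9658 + 164.3386) = 1032.9742 / 231.3044 = 4.46586

4.47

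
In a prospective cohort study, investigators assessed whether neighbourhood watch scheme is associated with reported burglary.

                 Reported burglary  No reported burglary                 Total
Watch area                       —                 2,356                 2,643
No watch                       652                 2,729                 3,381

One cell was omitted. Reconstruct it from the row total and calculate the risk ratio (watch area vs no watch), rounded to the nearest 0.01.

0.56

The missing cell is in the exposed row: 2643 − 2356 = 287.
So a = 287, b = 2356, c = 652, d = 2729.
RR = [a/(a+b)] / [c/(c+d)] = (287/2643) / (652/3381) = 0.10859/0.19284 = 0.56310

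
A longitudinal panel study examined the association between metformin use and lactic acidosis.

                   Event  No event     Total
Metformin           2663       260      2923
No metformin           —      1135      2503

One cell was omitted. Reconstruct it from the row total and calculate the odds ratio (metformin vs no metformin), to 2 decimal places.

8.50

The missing cell is in the unexposed row: 2503 − 1135 = 1368.
So a = 2663, b = 260, c = 1368, d = 1135.
OR = (a·d)/(b·c) = (2663 × 1135) / (260 × 1368) = 3022505 / 355680 = 8.49782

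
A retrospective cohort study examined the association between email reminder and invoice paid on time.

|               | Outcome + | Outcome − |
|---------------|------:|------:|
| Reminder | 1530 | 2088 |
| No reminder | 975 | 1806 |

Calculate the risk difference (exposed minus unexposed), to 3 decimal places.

Cells: a = 1530, b = 2088, c = 975, d = 1806.
Risk in exposed = 1530/3618 = 0.422886; risk in unexposed = 975/2781 = 0.350593.
Risk difference = 0.422886 − 0.350593 = 0.072292

0.072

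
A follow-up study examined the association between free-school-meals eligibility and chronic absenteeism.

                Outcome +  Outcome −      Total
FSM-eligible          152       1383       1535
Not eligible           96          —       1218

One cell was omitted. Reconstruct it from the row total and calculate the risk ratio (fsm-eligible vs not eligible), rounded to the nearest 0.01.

The missing cell is in the unexposed row: 1218 − 96 = 1122.
So a = 152, b = 1383, c = 96, d = 1122.
RR = [a/(a+b)] / [c/(c+d)] = (152/1535) / (96/1218) = 0.09902/0.07882 = 1.25635

1.26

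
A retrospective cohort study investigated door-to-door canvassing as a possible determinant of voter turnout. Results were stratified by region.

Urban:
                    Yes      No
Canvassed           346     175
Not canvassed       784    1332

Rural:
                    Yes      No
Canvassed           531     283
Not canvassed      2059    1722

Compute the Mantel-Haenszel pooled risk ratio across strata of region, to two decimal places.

RR_MH = Σ(aᵢ·n₀ᵢ/nᵢ) / Σ(cᵢ·n₁ᵢ/nᵢ), with n₁ᵢ = aᵢ+bᵢ (exposed), n₀ᵢ = cᵢ+dᵢ (unexposed), nᵢ = n₁ᵢ+n₀ᵢ.
Stratum 1 (Urban): n₁ = 521, n₀ = 2116, n = 2637; a·n₀/n = 346·2116/2637 = 277.6397; c·n₁/n = 784·521/2637 = 154.8972
Stratum 2 (Rural): n₁ = 814, n₀ = 3781, n = 4595; a·n₀/n = 531·3781/4595 = 436.9338; c·n₁/n = 2059·814/4595 = 364.7499
RR_MH = (277.6397 + 436.9338) / (154.8972 + 364.7499) = 714.5736 / 519.6472 = 1.37511

1.38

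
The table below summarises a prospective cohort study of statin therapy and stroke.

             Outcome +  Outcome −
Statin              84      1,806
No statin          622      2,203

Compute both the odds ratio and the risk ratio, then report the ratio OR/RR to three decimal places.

Cells: a = 84, b = 1806, c = 622, d = 2203.
OR = (84·2203)/(1806·622) = 185052/1123332 = 0.16473
Risk in exposed = 84/1890 = 0.04444; risk in unexposed = 622/2825 = 0.22018; RR = 0.20186
OR/RR = 0.16473 / 0.20186 = 0.81609
The outcome is not rare, so the OR lies further from 1 than the RR.

0.816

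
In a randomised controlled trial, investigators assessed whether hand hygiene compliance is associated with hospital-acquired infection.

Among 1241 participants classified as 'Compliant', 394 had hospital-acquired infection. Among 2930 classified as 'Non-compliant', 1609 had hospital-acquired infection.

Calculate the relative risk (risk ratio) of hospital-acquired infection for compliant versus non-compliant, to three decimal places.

0.578

From the description: a = 394, b = 847, c = 1609, d = 1321.
Risk in exposed = 394/1241 = 0.31749; risk in unexposed = 1609/2930 = 0.54915.
RR = 0.31749 / 0.54915 = 0.57814
The risk is 42% lower among the exposed than among the unexposed.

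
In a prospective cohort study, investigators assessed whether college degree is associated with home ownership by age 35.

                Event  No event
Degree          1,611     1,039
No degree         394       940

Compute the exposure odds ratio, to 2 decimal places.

3.70

Cells: a = 1611, b = 1039, c = 394, d = 940.
OR = (a·d)/(b·c) = (1611 × 940) / (1039 × 394) = 1514340 / 409366 = 3.69923
The odds of home ownership by age 35 are about 3.70 times as high in the degree group.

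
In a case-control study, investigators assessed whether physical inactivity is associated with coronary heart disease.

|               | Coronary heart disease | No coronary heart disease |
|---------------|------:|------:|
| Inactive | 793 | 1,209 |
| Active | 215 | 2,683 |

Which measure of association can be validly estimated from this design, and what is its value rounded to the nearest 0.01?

Cells: a = 793, b = 1209, c = 215, d = 2683.
This is a case-control study: participants were sampled on outcome status, so risks in the source population cannot be estimated directly — relative risk is not valid here. The odds ratio is the appropriate measure.
OR = (a·d)/(b·c) = (793 × 2683) / (1209 × 215) = 2127619 / 259935 = 8.18520

8.19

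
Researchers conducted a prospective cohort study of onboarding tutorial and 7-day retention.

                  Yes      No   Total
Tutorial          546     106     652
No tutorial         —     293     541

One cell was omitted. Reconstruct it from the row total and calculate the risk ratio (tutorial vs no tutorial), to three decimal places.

1.827

The missing cell is in the unexposed row: 541 − 293 = 248.
So a = 546, b = 106, c = 248, d = 293.
RR = [a/(a+b)] / [c/(c+d)] = (546/652) / (248/541) = 0.83742/0.45841 = 1.82680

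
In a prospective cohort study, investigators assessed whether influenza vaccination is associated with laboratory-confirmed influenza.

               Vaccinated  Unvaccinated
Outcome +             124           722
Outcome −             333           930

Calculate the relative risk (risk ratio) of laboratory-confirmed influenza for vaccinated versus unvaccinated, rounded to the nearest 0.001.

0.621

Reading the table with exposure as columns: a = 124 (Vaccinated, case), b = 333 (Vaccinated, non-case), c = 722 (Unvaccinated, case), d = 930.
Risk in exposed = 124/457 = 0.27133; risk in unexposed = 722/1652 = 0.43705.
RR = 0.27133 / 0.43705 = 0.62084
The risk is 38% lower among the exposed than among the unexposed.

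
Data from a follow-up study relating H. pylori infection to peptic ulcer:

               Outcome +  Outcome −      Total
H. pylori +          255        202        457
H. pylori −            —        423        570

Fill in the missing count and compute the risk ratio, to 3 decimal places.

The missing cell is in the unexposed row: 570 − 423 = 147.
So a = 255, b = 202, c = 147, d = 423.
RR = [a/(a+b)] / [c/(c+d)] = (255/457) / (147/570) = 0.55799/0.25789 = 2.16362

2.164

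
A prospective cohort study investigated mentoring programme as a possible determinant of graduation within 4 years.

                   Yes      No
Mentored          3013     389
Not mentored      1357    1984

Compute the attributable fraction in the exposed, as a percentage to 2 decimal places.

Cells: a = 3013, b = 389, c = 1357, d = 1984.
Risk in exposed = 3013/3402 = 0.88566; risk in unexposed = 1357/3341 = 0.40617.
RR = 0.88566/0.40617 = 2.18053
AR% = (RR − 1)/RR × 100 = (2.18053 − 1)/2.18053 × 100 = 54.1395%

54.14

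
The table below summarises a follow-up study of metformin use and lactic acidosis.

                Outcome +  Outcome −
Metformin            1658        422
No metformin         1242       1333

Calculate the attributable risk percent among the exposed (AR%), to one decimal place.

39.5

Cells: a = 1658, b = 422, c = 1242, d = 1333.
Risk in exposed = 1658/2080 = 0.79712; risk in unexposed = 1242/2575 = 0.48233.
RR = 0.79712/0.48233 = 1.65263
AR% = (RR − 1)/RR × 100 = (1.65263 − 1)/1.65263 × 100 = 39.4906%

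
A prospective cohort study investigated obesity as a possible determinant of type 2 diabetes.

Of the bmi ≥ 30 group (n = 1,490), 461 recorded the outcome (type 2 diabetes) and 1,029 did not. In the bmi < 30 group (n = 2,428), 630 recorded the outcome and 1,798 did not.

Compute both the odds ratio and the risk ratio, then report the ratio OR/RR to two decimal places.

1.07

From the description: a = 461, b = 1029, c = 630, d = 1798.
OR = (461·1798)/(1029·630) = 828878/648270 = 1.27860
Risk in exposed = 461/1490 = 0.30940; risk in unexposed = 630/2428 = 0.25947; RR = 1.19240
OR/RR = 1.27860 / 1.19240 = 1.07229
The outcome is not rare, so the OR lies further from 1 than the RR.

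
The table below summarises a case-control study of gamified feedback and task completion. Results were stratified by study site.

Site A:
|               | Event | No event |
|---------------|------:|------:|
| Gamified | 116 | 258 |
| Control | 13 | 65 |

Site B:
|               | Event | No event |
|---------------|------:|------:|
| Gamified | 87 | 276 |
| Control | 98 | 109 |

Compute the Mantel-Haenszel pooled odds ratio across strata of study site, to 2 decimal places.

0.61

OR_MH = Σ(aᵢdᵢ/nᵢ) / Σ(bᵢcᵢ/nᵢ), where nᵢ is the stratum total.
Stratum 1 (Site A): n = 452; a·d/n = 116·65/452 = 16.6814; b·c/n = 258·13/452 = 7.4204
Stratum 2 (Site B): n = 570; a·d/n = 87·109/570 = 16.6368; b·c/n = 276·98/570 = 47.4526
OR_MH = (16.6814 + 16.6368) / (7.4204 + 47.4526) = 33.3183 / 54.8730 = 0.60719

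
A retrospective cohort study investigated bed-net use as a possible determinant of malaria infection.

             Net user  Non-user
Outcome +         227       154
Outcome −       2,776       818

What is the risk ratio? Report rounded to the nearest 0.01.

0.48

Reading the table with exposure as columns: a = 227 (Net user, case), b = 2776 (Net user, non-case), c = 154 (Non-user, case), d = 818.
Risk in exposed = 227/3003 = 0.07559; risk in unexposed = 154/972 = 0.15844.
RR = 0.07559 / 0.15844 = 0.47711
The risk is 52% lower among the exposed than among the unexposed.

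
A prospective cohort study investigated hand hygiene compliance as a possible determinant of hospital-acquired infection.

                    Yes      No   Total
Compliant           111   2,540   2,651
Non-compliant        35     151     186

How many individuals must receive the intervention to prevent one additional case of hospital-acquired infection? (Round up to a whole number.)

7

Risk in treated group = 111/2651 = 0.04187; risk in control = 35/186 = 0.18817.
Absolute risk reduction = 0.18817 − 0.04187 = 0.14630
NNT = 1 / ARR = 1 / 0.14630 = 6.835 → round up → 7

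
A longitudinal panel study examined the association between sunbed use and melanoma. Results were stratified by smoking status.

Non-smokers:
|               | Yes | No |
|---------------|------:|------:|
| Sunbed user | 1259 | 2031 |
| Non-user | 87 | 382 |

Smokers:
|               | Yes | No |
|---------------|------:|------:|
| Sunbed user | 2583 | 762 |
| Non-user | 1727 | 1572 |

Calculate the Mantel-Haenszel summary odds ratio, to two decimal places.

OR_MH = Σ(aᵢdᵢ/nᵢ) / Σ(bᵢcᵢ/nᵢ), where nᵢ is the stratum total.
Stratum 1 (Non-smokers): n = 3759; a·d/n = 1259·382/3759 = 127.9431; b·c/n = 2031·87/3759 = 47.0064
Stratum 2 (Smokers): n = 6644; a·d/n = 2583·1572/6644 = 611.1493; b·c/n = 762·1727/6644 = 198.0695
OR_MH = (127.9431 + 611.1493) / (47.0064 + 198.0695) = 739.0924 / 245.0759 = 3.01577

3.02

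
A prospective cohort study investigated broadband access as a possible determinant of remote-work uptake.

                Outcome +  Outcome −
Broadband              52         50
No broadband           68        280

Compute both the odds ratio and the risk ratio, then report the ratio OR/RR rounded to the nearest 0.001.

Cells: a = 52, b = 50, c = 68, d = 280.
OR = (52·280)/(50·68) = 14560/3400 = 4.28235
Risk in exposed = 52/102 = 0.50980; risk in unexposed = 68/348 = 0.19540; RR = 2.60900
OR/RR = 4.28235 / 2.60900 = 1.64138
The outcome is not rare, so the OR lies further from 1 than the RR.

1.641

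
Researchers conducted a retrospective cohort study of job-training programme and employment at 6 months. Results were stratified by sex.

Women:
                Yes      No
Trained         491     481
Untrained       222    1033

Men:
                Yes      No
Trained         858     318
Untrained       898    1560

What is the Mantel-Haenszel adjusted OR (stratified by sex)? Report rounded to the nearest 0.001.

4.711

OR_MH = Σ(aᵢdᵢ/nᵢ) / Σ(bᵢcᵢ/nᵢ), where nᵢ is the stratum total.
Stratum 1 (Women): n = 2227; a·d/n = 491·1033/2227 = 227.7517; b·c/n = 481·222/2227 = 47.9488
Stratum 2 (Men): n = 3634; a·d/n = 858·1560/3634 = 368.3214; b·c/n = 318·898/3634 = 78.5812
OR_MH = (227.7517 + 368.3214) / (47.9488 + 78.5812) = 596.0731 / 126.5300 = 4.71092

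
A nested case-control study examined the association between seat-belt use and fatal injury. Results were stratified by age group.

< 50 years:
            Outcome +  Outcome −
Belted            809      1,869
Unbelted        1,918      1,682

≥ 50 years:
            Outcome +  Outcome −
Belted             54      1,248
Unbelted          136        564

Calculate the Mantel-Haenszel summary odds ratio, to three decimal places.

OR_MH = Σ(aᵢdᵢ/nᵢ) / Σ(bᵢcᵢ/nᵢ), where nᵢ is the stratum total.
Stratum 1 (< 50 years): n = 6278; a·d/n = 809·1682/6278 = 216.7471; b·c/n = 1869·1918/6278 = 571.0006
Stratum 2 (≥ 50 years): n = 2002; a·d/n = 54·564/2002 = 15.2128; b·c/n = 1248·136/2002 = 84.7792
OR_MH = (216.7471 + 15.2128) / (571.0006 + 84.7792) = 231.9598 / 655.7799 = 0.35372

0.354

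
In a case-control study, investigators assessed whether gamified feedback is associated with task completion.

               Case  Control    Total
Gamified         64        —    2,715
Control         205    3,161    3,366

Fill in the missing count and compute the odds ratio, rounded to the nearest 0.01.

0.37

The missing cell is in the exposed row: 2715 − 64 = 2651.
So a = 64, b = 2651, c = 205, d = 3161.
OR = (a·d)/(b·c) = (64 × 3161) / (2651 × 205) = 202304 / 543455 = 0.37226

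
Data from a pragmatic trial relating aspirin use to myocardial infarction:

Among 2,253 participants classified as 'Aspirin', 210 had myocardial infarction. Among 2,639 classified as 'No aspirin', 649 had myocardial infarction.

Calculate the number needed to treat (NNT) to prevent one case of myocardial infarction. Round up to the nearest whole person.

7

Risk in treated group = 210/2253 = 0.09321; risk in control = 649/2639 = 0.24593.
Absolute risk reduction = 0.24593 − 0.09321 = 0.15272
NNT = 1 / ARR = 1 / 0.15272 = 6.548 → round up → 7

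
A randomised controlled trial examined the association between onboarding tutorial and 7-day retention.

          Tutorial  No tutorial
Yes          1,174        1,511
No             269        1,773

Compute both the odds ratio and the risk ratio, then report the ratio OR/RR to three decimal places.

Reading the table with exposure as columns: a = 1174 (Tutorial, case), b = 269 (Tutorial, non-case), c = 1511 (No tutorial, case), d = 1773.
OR = (1174·1773)/(269·1511) = 2081502/406459 = 5.12106
Risk in exposed = 1174/1443 = 0.81358; risk in unexposed = 1511/3284 = 0.46011; RR = 1.76824
OR/RR = 5.12106 / 1.76824 = 2.89614
The outcome is not rare, so the OR lies further from 1 than the RR.

2.896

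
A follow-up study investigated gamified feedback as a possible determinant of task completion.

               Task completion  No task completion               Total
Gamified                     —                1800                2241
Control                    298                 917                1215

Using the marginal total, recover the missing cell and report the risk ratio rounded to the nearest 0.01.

0.80

The missing cell is in the exposed row: 2241 − 1800 = 441.
So a = 441, b = 1800, c = 298, d = 917.
RR = [a/(a+b)] / [c/(c+d)] = (441/2241) / (298/1215) = 0.19679/0.24527 = 0.80234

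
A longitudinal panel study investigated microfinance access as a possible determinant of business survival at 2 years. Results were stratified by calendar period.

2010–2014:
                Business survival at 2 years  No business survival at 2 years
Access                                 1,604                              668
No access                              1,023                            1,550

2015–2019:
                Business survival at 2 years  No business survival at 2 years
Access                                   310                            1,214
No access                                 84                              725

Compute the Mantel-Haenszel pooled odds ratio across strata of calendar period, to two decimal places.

OR_MH = Σ(aᵢdᵢ/nᵢ) / Σ(bᵢcᵢ/nᵢ), where nᵢ is the stratum total.
Stratum 1 (2010–2014): n = 4845; a·d/n = 1604·1550/4845 = 513.1476; b·c/n = 668·1023/4845 = 141.0452
Stratum 2 (2015–2019): n = 2333; a·d/n = 310·725/2333 = 96.3352; b·c/n = 1214·84/2333 = 43.7102
OR_MH = (513.1476 + 96.3352) / (141.0452 + 43.7102) = 609.4828 / 184.7554 = 3.29886

3.30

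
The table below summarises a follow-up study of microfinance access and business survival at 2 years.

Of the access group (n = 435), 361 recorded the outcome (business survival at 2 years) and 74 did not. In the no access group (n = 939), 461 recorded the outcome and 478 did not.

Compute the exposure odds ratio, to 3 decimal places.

From the description: a = 361, b = 74, c = 461, d = 478.
OR = (a·d)/(b·c) = (361 × 478) / (74 × 461) = 172558 / 34114 = 5.05828
The odds of business survival at 2 years are about 5.06 times as high in the access group.

5.058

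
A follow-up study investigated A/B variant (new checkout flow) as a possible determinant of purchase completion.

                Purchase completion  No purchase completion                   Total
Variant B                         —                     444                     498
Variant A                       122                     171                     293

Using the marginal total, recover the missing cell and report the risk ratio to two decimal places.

The missing cell is in the exposed row: 498 − 444 = 54.
So a = 54, b = 444, c = 122, d = 171.
RR = [a/(a+b)] / [c/(c+d)] = (54/498) / (122/293) = 0.10843/0.41638 = 0.26042

0.26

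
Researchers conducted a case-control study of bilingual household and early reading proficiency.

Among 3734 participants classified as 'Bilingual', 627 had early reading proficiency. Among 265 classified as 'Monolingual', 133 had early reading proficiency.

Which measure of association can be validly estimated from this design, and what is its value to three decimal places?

0.200

From the description: a = 627, b = 3107, c = 133, d = 132.
This is a case-control study: participants were sampled on outcome status, so risks in the source population cannot be estimated directly — relative risk is not valid here. The odds ratio is the appropriate measure.
OR = (a·d)/(b·c) = (627 × 132) / (3107 × 133) = 82764 / 413231 = 0.20029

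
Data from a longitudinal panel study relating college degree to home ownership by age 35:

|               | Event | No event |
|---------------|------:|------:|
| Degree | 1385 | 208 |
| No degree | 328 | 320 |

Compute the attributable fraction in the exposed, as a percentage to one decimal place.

41.8

Cells: a = 1385, b = 208, c = 328, d = 320.
Risk in exposed = 1385/1593 = 0.86943; risk in unexposed = 328/648 = 0.50617.
RR = 0.86943/0.50617 = 1.71765
AR% = (RR − 1)/RR × 100 = (1.71765 − 1)/1.71765 × 100 = 41.7810%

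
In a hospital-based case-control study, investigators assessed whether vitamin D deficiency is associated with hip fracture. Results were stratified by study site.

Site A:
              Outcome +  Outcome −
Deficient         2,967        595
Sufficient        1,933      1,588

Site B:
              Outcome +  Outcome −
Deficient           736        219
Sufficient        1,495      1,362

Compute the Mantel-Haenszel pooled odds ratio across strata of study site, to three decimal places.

OR_MH = Σ(aᵢdᵢ/nᵢ) / Σ(bᵢcᵢ/nᵢ), where nᵢ is the stratum total.
Stratum 1 (Site A): n = 7083; a·d/n = 2967·1588/7083 = 665.1978; b·c/n = 595·1933/7083 = 162.3796
Stratum 2 (Site B): n = 3812; a·d/n = 736·1362/3812 = 262.9675; b·c/n = 219·1495/3812 = 85.8880
OR_MH = (665.1978 + 262.9675) / (162.3796 + 85.8880) = 928.1653 / 248.2676 = 3.73857

3.739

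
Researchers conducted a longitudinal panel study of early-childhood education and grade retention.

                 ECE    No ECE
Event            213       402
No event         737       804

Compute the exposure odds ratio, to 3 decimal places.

0.578

Reading the table with exposure as columns: a = 213 (ECE, case), b = 737 (ECE, non-case), c = 402 (No ECE, case), d = 804.
OR = (a·d)/(b·c) = (213 × 804) / (737 × 402) = 171252 / 296274 = 0.57802
Exposure is associated with lower odds of grade retention (OR = 0.58 < 1).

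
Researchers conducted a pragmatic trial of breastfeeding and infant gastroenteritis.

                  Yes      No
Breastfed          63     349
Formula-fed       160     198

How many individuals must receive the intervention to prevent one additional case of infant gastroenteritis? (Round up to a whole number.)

Risk in treated group = 63/412 = 0.15291; risk in control = 160/358 = 0.44693.
Absolute risk reduction = 0.44693 − 0.15291 = 0.29401
NNT = 1 / ARR = 1 / 0.29401 = 3.401 → round up → 4

4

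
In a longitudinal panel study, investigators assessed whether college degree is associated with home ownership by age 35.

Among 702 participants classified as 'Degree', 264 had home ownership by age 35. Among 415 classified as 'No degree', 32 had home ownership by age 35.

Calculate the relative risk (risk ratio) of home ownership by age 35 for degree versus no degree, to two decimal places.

From the description: a = 264, b = 438, c = 32, d = 383.
Risk in exposed = 264/702 = 0.37607; risk in unexposed = 32/415 = 0.07711.
RR = 0.37607 / 0.07711 = 4.87714
The risk among the exposed is 4.88 times that among the unexposed.

4.88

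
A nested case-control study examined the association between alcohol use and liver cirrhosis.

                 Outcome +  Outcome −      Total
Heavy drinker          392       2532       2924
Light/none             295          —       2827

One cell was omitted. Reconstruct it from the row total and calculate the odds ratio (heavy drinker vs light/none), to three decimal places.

The missing cell is in the unexposed row: 2827 − 295 = 2532.
So a = 392, b = 2532, c = 295, d = 2532.
OR = (a·d)/(b·c) = (392 × 2532) / (2532 × 295) = 992544 / 746940 = 1.32881

1.329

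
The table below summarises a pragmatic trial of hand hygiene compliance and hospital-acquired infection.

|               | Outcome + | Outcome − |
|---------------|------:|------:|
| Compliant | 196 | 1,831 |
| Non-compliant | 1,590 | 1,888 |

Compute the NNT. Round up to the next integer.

Risk in treated group = 196/2027 = 0.09669; risk in control = 1590/3478 = 0.45716.
Absolute risk reduction = 0.45716 − 0.09669 = 0.36046
NNT = 1 / ARR = 1 / 0.36046 = 2.774 → round up → 3

3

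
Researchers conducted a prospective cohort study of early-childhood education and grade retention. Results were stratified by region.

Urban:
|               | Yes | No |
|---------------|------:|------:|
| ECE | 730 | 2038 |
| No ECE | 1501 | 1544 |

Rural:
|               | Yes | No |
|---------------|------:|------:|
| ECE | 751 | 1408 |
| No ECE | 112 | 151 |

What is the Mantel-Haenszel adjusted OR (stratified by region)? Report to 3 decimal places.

OR_MH = Σ(aᵢdᵢ/nᵢ) / Σ(bᵢcᵢ/nᵢ), where nᵢ is the stratum total.
Stratum 1 (Urban): n = 5813; a·d/n = 730·1544/5813 = 193.8964; b·c/n = 2038·1501/5813 = 526.2408
Stratum 2 (Rural): n = 2422; a·d/n = 751·151/2422 = 46.8212; b·c/n = 1408·112/2422 = 65.1098
OR_MH = (193.8964 + 46.8212) / (526.2408 + 65.1098) = 240.7177 / 591.3507 = 0.40706

0.407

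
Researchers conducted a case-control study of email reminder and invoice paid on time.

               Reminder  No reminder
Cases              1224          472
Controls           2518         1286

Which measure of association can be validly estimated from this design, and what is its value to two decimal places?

Reading the table with exposure as columns: a = 1224 (Reminder, case), b = 2518 (Reminder, non-case), c = 472 (No reminder, case), d = 1286.
This is a case-control study: participants were sampled on outcome status, so risks in the source population cannot be estimated directly — relative risk is not valid here. The odds ratio is the appropriate measure.
OR = (a·d)/(b·c) = (1224 × 1286) / (2518 × 472) = 1574064 / 1188496 = 1.32442

1.32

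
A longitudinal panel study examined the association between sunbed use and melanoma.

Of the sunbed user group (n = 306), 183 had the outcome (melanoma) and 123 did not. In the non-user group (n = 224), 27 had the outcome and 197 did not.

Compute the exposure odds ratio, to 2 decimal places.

10.86

From the description: a = 183, b = 123, c = 27, d = 197.
OR = (a·d)/(b·c) = (183 × 197) / (123 × 27) = 36051 / 3321 = 10.85547
The odds of melanoma are about 10.86 times as high in the sunbed user group.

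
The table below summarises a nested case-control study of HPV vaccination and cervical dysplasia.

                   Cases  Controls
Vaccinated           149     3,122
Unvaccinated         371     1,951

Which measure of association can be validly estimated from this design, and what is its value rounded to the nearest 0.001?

0.251

Cells: a = 149, b = 3122, c = 371, d = 1951.
This is a nested case-control study: participants were sampled on outcome status, so risks in the source population cannot be estimated directly — relative risk is not valid here. The odds ratio is the appropriate measure.
OR = (a·d)/(b·c) = (149 × 1951) / (3122 × 371) = 290699 / 1158262 = 0.25098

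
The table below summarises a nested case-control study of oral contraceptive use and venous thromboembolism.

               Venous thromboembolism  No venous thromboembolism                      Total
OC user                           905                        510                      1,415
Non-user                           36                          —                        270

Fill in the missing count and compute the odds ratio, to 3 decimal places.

11.534

The missing cell is in the unexposed row: 270 − 36 = 234.
So a = 905, b = 510, c = 36, d = 234.
OR = (a·d)/(b·c) = (905 × 234) / (510 × 36) = 211770 / 18360 = 11.53431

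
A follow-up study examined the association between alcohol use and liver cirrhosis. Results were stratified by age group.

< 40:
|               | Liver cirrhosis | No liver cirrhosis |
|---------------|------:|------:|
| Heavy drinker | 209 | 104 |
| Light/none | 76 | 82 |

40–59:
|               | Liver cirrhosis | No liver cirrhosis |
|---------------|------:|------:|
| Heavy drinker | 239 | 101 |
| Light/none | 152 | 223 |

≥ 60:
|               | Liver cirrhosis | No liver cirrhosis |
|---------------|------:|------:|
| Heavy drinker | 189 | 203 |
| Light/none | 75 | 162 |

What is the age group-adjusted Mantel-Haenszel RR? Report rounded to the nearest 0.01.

RR_MH = Σ(aᵢ·n₀ᵢ/nᵢ) / Σ(cᵢ·n₁ᵢ/nᵢ), with n₁ᵢ = aᵢ+bᵢ (exposed), n₀ᵢ = cᵢ+dᵢ (unexposed), nᵢ = n₁ᵢ+n₀ᵢ.
Stratum 1 (< 40): n₁ = 313, n₀ = 158, n = 471; a·n₀/n = 209·158/471 = 70.1104; c·n₁/n = 76·313/471 = 50.5053
Stratum 2 (40–59): n₁ = 340, n₀ = 375, n = 715; a·n₀/n = 239·375/715 = 125.3497; c·n₁/n = 152·340/715 = 72.2797
Stratum 3 (≥ 60): n₁ = 392, n₀ = 237, n = 629; a·n₀/n = 189·237/629 = 71.2130; c·n₁/n = 75·392/629 = 46.7409
RR_MH = (70.1104 + 125.3497 + 71.2130) / (50.5053 + 72.2797 + 46.7409) = 266.6731 / 169.5259 = 1.57305

1.57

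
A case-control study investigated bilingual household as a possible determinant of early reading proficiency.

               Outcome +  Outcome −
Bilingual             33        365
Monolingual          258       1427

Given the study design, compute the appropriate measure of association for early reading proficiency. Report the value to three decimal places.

0.500

Cells: a = 33, b = 365, c = 258, d = 1427.
This is a case-control study: participants were sampled on outcome status, so risks in the source population cannot be estimated directly — relative risk is not valid here. The odds ratio is the appropriate measure.
OR = (a·d)/(b·c) = (33 × 1427) / (365 × 258) = 47091 / 94170 = 0.50006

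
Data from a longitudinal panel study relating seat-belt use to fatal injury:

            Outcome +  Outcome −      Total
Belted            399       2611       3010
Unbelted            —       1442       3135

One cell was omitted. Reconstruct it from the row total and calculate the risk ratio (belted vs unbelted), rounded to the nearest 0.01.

0.25

The missing cell is in the unexposed row: 3135 − 1442 = 1693.
So a = 399, b = 2611, c = 1693, d = 1442.
RR = [a/(a+b)] / [c/(c+d)] = (399/3010) / (1693/3135) = 0.13256/0.54003 = 0.24546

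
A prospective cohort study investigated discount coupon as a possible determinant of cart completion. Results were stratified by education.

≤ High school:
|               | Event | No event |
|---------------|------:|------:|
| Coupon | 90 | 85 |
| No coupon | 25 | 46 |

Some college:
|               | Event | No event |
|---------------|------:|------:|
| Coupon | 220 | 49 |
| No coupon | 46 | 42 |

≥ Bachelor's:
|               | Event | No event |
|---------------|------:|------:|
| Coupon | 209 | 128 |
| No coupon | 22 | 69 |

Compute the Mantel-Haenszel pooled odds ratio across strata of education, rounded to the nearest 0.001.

3.549

OR_MH = Σ(aᵢdᵢ/nᵢ) / Σ(bᵢcᵢ/nᵢ), where nᵢ is the stratum total.
Stratum 1 (≤ High school): n = 246; a·d/n = 90·46/246 = 16.8293; b·c/n = 85·25/246 = 8.6382
Stratum 2 (Some college): n = 357; a·d/n = 220·42/357 = 25.8824; b·c/n = 49·46/357 = 6.3137
Stratum 3 (≥ Bachelor's): n = 428; a·d/n = 209·69/428 = 33.6939; b·c/n = 128·22/428 = 6.5794
OR_MH = (16.8293 + 25.8824 + 33.6939) / (8.6382 + 6.3137 + 6.5794) = 76.4055 / 21.5314 = 3.54857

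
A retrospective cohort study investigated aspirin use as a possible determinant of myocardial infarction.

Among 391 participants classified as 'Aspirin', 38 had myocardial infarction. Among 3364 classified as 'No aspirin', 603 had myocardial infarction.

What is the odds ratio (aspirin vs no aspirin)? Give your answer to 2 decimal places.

From the description: a = 38, b = 353, c = 603, d = 2761.
OR = (a·d)/(b·c) = (38 × 2761) / (353 × 603) = 104918 / 212859 = 0.49290
Exposure is associated with lower odds of myocardial infarction (OR = 0.49 < 1).

0.49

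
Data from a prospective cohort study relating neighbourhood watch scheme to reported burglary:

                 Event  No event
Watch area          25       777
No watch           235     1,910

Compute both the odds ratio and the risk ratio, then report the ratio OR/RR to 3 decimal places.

0.919

Cells: a = 25, b = 777, c = 235, d = 1910.
OR = (25·1910)/(777·235) = 47750/182595 = 0.26151
Risk in exposed = 25/802 = 0.03117; risk in unexposed = 235/2145 = 0.10956; RR = 0.28453
OR/RR = 0.26151 / 0.28453 = 0.91909
The outcome is not rare, so the OR lies further from 1 than the RR.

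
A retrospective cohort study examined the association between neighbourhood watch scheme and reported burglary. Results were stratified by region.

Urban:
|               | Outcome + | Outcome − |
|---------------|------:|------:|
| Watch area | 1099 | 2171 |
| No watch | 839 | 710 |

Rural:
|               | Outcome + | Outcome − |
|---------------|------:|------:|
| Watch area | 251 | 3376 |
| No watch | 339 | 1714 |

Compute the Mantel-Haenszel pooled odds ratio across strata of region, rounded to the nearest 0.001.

0.410

OR_MH = Σ(aᵢdᵢ/nᵢ) / Σ(bᵢcᵢ/nᵢ), where nᵢ is the stratum total.
Stratum 1 (Urban): n = 4819; a·d/n = 1099·710/4819 = 161.9195; b·c/n = 2171·839/4819 = 377.9766
Stratum 2 (Rural): n = 5680; a·d/n = 251·1714/5680 = 75.7419; b·c/n = 3376·339/5680 = 201.4901
OR_MH = (161.9195 + 75.7419) / (377.9766 + 201.4901) = 237.6614 / 579.4667 = 0.41014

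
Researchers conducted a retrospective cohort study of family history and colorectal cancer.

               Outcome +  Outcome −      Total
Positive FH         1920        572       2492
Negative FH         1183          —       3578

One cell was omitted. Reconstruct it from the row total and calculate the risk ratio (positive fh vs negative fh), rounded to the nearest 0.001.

2.330

The missing cell is in the unexposed row: 3578 − 1183 = 2395.
So a = 1920, b = 572, c = 1183, d = 2395.
RR = [a/(a+b)] / [c/(c+d)] = (1920/2492) / (1183/3578) = 0.77047/0.33063 = 2.33028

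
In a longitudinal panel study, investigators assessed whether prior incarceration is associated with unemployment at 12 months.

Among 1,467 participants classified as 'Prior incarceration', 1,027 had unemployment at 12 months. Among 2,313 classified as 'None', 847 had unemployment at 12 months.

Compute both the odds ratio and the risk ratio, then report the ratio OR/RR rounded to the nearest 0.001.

2.113

From the description: a = 1027, b = 440, c = 847, d = 1466.
OR = (1027·1466)/(440·847) = 1505582/372680 = 4.03988
Risk in exposed = 1027/1467 = 0.70007; risk in unexposed = 847/2313 = 0.36619; RR = 1.91176
OR/RR = 4.03988 / 1.91176 = 2.11318
The outcome is not rare, so the OR lies further from 1 than the RR.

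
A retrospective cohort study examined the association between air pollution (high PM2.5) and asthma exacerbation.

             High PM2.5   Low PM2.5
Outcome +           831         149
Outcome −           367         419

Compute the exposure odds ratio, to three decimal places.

6.367

Reading the table with exposure as columns: a = 831 (High PM2.5, case), b = 367 (High PM2.5, non-case), c = 149 (Low PM2.5, case), d = 419.
OR = (a·d)/(b·c) = (831 × 419) / (367 × 149) = 348189 / 54683 = 6.36741
The odds of asthma exacerbation are about 6.37 times as high in the high pm2.5 group.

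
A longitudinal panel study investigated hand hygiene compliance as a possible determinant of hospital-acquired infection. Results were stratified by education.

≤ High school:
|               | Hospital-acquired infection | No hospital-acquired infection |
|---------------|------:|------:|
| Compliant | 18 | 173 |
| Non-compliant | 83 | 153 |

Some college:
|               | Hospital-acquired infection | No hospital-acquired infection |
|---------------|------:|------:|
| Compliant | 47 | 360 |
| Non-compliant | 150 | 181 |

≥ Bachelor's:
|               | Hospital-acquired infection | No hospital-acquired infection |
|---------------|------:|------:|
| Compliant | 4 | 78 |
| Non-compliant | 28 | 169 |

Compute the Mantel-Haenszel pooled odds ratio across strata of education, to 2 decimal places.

OR_MH = Σ(aᵢdᵢ/nᵢ) / Σ(bᵢcᵢ/nᵢ), where nᵢ is the stratum total.
Stratum 1 (≤ High school): n = 427; a·d/n = 18·153/427 = 6.4496; b·c/n = 173·83/427 = 33.6276
Stratum 2 (Some college): n = 738; a·d/n = 47·181/738 = 11.5271; b·c/n = 360·150/738 = 73.1707
Stratum 3 (≥ Bachelor's): n = 279; a·d/n = 4·169/279 = 2.4229; b·c/n = 78·28/279 = 7.8280
OR_MH = (6.4496 + 11.5271 + 2.4229) / (33.6276 + 73.1707 + 7.8280) = 20.3997 / 114.6263 = 0.17797

0.18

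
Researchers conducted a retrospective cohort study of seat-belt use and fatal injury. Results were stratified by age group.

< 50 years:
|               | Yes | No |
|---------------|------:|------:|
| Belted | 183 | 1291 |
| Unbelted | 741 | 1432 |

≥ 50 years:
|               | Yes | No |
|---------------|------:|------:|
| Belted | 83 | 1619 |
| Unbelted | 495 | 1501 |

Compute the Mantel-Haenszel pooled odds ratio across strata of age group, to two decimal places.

0.22

OR_MH = Σ(aᵢdᵢ/nᵢ) / Σ(bᵢcᵢ/nᵢ), where nᵢ is the stratum total.
Stratum 1 (< 50 years): n = 3647; a·d/n = 183·1432/3647 = 71.8552; b·c/n = 1291·741/3647 = 262.3063
Stratum 2 (≥ 50 years): n = 3698; a·d/n = 83·1501/3698 = 33.6893; b·c/n = 1619·495/3698 = 216.7131
OR_MH = (71.8552 + 33.6893) / (262.3063 + 216.7131) = 105.5445 / 479.0194 = 0.22033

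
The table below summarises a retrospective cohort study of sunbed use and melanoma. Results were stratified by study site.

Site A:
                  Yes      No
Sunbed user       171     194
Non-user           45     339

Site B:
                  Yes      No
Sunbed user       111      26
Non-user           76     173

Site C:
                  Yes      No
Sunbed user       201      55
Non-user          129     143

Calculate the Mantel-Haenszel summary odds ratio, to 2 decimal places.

6.01

OR_MH = Σ(aᵢdᵢ/nᵢ) / Σ(bᵢcᵢ/nᵢ), where nᵢ is the stratum total.
Stratum 1 (Site A): n = 749; a·d/n = 171·339/749 = 77.3952; b·c/n = 194·45/749 = 11.6555
Stratum 2 (Site B): n = 386; a·d/n = 111·173/386 = 49.7487; b·c/n = 26·76/386 = 5.1192
Stratum 3 (Site C): n = 528; a·d/n = 201·143/528 = 54.4375; b·c/n = 55·129/528 = 13.4375
OR_MH = (77.3952 + 49.7487 + 54.4375) / (11.6555 + 5.1192 + 13.4375) = 181.5814 / 30.2122 = 6.01020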